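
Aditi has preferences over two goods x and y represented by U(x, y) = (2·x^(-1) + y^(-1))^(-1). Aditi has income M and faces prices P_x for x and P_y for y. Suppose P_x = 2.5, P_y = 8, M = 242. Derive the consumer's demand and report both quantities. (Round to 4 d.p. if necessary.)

x* = 42.739, y* = 16.8941

MU_x ∝ 2·x^(-2), MU_y ∝ y^(-2), so MRS = 2·(y/x)^(2) = P_x/P_y.
Hence y/x = ((1/2)·P_x/P_y)^(1/(2)), i.e. raised to the 0.5 power.
Substitute y = (y/x)·x into the budget: x* = M/(P_x + P_y·(y/x)).
Numerically y/x = 0.395285, so x* = 242/(2.5 + 8·0.395285) = 42.739 and y* = 0.395285·42.739 = 16.8941.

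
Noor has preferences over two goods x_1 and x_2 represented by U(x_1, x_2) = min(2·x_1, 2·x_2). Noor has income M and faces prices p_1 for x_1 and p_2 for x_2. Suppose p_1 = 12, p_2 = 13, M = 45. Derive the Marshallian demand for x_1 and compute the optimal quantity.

x_1* = 1.8

Demand: x_1*(p_1,p_2,M) = 2·M/(2·p_1 + 2·p_2), x_2* = 2·M/(2·p_1 + 2·p_2).
Here 2·12 + 2·13 = 50, giving x_1* = 1.8.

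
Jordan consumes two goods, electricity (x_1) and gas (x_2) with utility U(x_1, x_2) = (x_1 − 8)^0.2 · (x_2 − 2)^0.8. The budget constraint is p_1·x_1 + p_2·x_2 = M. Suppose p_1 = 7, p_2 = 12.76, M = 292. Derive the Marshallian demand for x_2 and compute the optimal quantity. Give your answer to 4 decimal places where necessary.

This is Cobb-Douglas in (x_1−8, x_2−2): tangency gives 0.2·p_2·(x_2−2) = 0.8·p_1·(x_1−8).
After buying the subsistence bundle (8, 2), a share 0.2 of the remaining income goes to x_1: x_1* = 8 + 0.2·(M − 8p_1 − 2p_2)/p_1.
Discretionary income = 292 − 8·7 − 2·12.76 = 210.48; x_2* = 2 + 0.8·210.48/12.76 = 15.1962.

x_2* = 15.1962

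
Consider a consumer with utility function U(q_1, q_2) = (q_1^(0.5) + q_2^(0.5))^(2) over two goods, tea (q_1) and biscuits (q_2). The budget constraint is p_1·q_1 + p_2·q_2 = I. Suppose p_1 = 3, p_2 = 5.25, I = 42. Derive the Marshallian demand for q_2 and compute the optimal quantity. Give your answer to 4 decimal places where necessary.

MRS = MU_q_1/MU_q_2 = (q_2/q_1)^(0.5). Set equal to p_1/p_2.
Hence q_2/q_1 = (p_1/p_2)^(1/(0.5)), i.e. raised to the 2 power.
Substitute q_2 = (q_2/q_1)·q_1 into the budget: q_1* = I/(p_1 + p_2·(q_2/q_1)).
Numerically q_2/q_1 = 0.326531, so q_1* = 42/(3 + 5.25·0.326531) = 8.9091 and q_2* = 0.326531·8.9091 = 2.9091.

q_2* = 2.9091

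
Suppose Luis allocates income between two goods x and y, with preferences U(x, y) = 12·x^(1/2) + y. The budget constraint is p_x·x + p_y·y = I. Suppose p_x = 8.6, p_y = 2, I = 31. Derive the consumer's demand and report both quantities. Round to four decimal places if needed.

x* = 1.947, y* = 7.1279

Thus x* = (6·p_y/p_x)² — independent of I — with the rest of income spent on y.
Plugging in: x* = (6·2/8.6)² = 1.947, y* = 7.1279.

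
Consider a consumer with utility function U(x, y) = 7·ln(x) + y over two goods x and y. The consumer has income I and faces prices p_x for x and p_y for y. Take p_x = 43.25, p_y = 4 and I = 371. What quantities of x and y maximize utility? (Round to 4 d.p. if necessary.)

Set MRS = p_x/p_y: (7/x)/1 = p_x/p_y.
So x*(p_x,p_y) = 7·p_y/p_x, independent of income; and y* = (I − 7·p_y)/p_y.
At the given prices: x* = 7·4/43.25 = 0.6474, and y* = 85.75.

x* = 0.6474, y* = 85.75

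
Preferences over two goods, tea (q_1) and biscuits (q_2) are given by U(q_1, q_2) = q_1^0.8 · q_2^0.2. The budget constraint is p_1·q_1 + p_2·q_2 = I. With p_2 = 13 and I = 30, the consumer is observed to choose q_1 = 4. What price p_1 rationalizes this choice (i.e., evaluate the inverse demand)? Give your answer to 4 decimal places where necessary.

p_1 = 6

Tangency: MRS = 4·q_2/q_1 = p_1/p_2.
Rearranging, p_2·q_2 = (1/4)·p_1·q_1. Substituting into the budget gives p_1·q_1·(1 + (1/4)) = I.
Demand: q_1*(p_1,p_2,I) = 0.8·I/p_1 and q_2* = 0.2·I/p_2.
Set q_1* = 4 in the demand function and solve for p_1: p_1 = 6.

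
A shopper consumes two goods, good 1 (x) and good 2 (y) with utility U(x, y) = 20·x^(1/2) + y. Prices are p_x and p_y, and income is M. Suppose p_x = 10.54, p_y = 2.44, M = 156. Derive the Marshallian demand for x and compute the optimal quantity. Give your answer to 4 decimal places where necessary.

x* = 5.3592

Set MRS = p_x/p_y: 10·x^(−1/2) = p_x/p_y.
Thus x* = (10·p_y/p_x)² — independent of M — with the rest of income spent on y.
Plugging in: x* = (10·2.44/10.54)² = 5.3592.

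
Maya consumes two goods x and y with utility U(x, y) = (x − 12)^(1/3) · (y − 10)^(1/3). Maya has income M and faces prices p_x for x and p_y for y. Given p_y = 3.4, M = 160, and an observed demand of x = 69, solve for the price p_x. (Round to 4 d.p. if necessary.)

Let x' = x−12, y' = y−10. MRS = y'/x' = p_x/p_y.
After buying the subsistence bundle (12, 10), a share 0.5 of the remaining income goes to x: x* = 12 + 0.5·(M − 12p_x − 10p_y)/p_x.
Set x* = 69 in the demand function and solve for p_x: p_x = 1.

p_x = 1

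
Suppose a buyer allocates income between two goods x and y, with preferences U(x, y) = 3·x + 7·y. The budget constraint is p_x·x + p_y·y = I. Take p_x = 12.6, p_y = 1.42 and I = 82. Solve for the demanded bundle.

x* = 0, y* = 57.7465

Linear utility — the consumer picks whichever good has higher MU/price: 3/12.6 = 0.2381 vs 7/1.42 = 4.9296.
y gives more utility per dollar, so spend all income on y: y* = I/p_y, x* = 0.
Numerically: x* = 0, y* = 57.7465.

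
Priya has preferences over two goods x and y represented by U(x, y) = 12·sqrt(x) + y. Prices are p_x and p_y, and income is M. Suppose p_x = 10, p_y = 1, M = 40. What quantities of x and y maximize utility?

Utility is quasi-linear in y; the FOC for x is 6/√x = p_x/p_y.
Solve: √x = 6·p_y/p_x, so x*(p_x,p_y) = (6·p_y/p_x)², and y* = (M − p_x·x*)/p_y.
Plugging in: x* = (6·1/10)² = 0.36, y* = 36.4.

x* = 0.36, y* = 36.4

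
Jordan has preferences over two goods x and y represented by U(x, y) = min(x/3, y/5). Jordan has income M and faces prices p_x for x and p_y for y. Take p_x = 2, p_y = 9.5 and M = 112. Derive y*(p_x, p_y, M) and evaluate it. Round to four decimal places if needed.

Demand: x*(p_x,p_y,M) = 3·M/(3·p_x + 5·p_y), y* = 5·M/(3·p_x + 5·p_y).
Here 3·2 + 5·9.5 = 53.5, giving y* = 10.4673.

y* = 10.4673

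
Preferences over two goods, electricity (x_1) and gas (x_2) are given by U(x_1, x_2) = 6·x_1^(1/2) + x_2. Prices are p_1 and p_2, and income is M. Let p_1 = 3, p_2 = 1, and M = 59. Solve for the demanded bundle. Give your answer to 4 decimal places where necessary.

x_1* = 1, x_2* = 56

Set MRS = p_1/p_2: 3·x_1^(−1/2) = p_1/p_2.
Solve: √x_1 = 3·p_2/p_1, so x_1*(p_1,p_2) = (3·p_2/p_1)², and x_2* = (M − p_1·x_1*)/p_2.
Plugging in: x_1* = (3·1/3)² = 1, x_2* = 56.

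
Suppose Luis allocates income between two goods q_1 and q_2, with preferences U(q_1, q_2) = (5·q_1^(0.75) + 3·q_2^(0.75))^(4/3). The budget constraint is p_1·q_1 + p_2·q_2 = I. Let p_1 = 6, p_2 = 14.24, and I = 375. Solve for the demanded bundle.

q_1* = 61.8999, q_2* = 0.2528

MU_q_1 ∝ 5·q_1^(-0.25), MU_q_2 ∝ 3·q_2^(-0.25), so MRS = (5/3)·(q_2/q_1)^(0.25) = p_1/p_2.
Hence q_2/q_1 = ((3/5)·p_1/p_2)^(1/(0.25)), i.e. raised to the 4 power.
With the ratio pinned down, the budget gives q_1* = I/(p_1 + p_2·(q_2/q_1)) and q_2* = (q_2/q_1)·q_1*.
Numerically q_2/q_1 = 0.004085, so q_1* = 375/(6 + 14.24·0.004085) = 61.8999 and q_2* = 0.004085·61.8999 = 0.2528.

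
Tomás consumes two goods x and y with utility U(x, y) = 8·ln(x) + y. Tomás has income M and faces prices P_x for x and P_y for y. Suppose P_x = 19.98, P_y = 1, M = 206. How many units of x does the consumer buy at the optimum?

x* = 0.4004

So x*(P_x,P_y) = 8·P_y/P_x, independent of income; and y* = (M − 8·P_y)/P_y.
At the given prices: x* = 8·1/19.98 = 0.4004.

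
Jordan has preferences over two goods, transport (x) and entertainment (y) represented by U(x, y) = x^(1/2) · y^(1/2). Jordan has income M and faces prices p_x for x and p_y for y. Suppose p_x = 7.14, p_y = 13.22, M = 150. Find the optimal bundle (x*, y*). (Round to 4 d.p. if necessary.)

x* = 10.5042, y* = 5.6732

MU_x/MU_y = (0.5·y)/(0.5·x); tangency sets this equal to p_x/p_y.
So 0.5·p_y·y = 0.5·p_x·x; combined with the budget, a share 0.5 of income goes to x.
Demand: x*(p_x,p_y,M) = 0.5·M/p_x and y* = 0.5·M/p_y.
At p_x=7.14, p_y=13.22, M=150: x* = 0.5·150/7.14 = 10.5042, y* = 5.6732.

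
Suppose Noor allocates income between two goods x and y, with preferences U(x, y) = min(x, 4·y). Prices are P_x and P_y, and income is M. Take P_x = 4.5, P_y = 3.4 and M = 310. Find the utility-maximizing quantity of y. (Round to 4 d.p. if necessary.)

y* = 14.486

Leontief preferences: the optimum is at the kink where x/4 = y/1, i.e. y = (1/4)·x.
Budget: P_x·x + P_y·(1/4)·x = M, so (4·P_x + P_y)·x = 4·M.
Demand: x*(P_x,P_y,M) = 4·M/(4·P_x + P_y), y* = M/(4·P_x + P_y).
Here 4·4.5 + 3.4 = 21.4, giving y* = 14.486.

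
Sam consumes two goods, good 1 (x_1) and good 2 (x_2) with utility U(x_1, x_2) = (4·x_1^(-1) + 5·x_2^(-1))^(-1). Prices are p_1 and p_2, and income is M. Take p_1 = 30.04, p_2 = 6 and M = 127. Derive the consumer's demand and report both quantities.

MRS = MU_x_1/MU_x_2 = (4/5)·(x_2/x_1)^(2). Set equal to p_1/p_2.
Solve for the ratio: x_2/x_1 = [(5/4)·p_1/p_2]^(0.5).
Substitute x_2 = (x_2/x_1)·x_1 into the budget: x_1* = M/(p_1 + p_2·(x_2/x_1)).
Numerically x_2/x_1 = 2.501666, so x_1* = 127/(30.04 + 6·2.501666) = 2.8191 and x_2* = 2.501666·2.8191 = 7.0524.

x_1* = 2.8191, x_2* = 7.0524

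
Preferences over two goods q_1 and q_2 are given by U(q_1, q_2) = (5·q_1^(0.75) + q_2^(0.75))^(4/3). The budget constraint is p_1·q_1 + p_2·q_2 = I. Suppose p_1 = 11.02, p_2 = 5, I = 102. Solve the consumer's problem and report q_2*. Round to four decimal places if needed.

With the ratio pinned down, the budget gives q_1* = I/(p_1 + p_2·(q_2/q_1)) and q_2* = (q_2/q_1)·q_1*.
Numerically q_2/q_1 = 0.037754, so q_1* = 102/(11.02 + 5·0.037754) = 9.1 and q_2* = 0.037754·9.1 = 0.3436.

q_2* = 0.3436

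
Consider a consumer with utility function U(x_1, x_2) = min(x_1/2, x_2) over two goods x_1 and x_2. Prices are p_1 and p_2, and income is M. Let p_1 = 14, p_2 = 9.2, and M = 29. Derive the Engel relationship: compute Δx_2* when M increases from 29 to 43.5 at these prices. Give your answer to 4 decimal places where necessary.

Leontief preferences: the optimum is at the kink where x_1/2 = x_2/1, i.e. x_2 = (1/2)·x_1.
Budget: p_1·x_1 + p_2·(1/2)·x_1 = M, so (2·p_1 + p_2)·x_1 = 2·M.
Demand: x_1*(p_1,p_2,M) = 2·M/(2·p_1 + p_2), x_2* = M/(2·p_1 + p_2).
Here 2·14 + 9.2 = 37.2, giving x_2* = 0.7796.
At M' = 43.5: x_2* = 1.1694. Change: 1.1694 − 0.7796 = 0.3898.

Δx_2* = 0.3898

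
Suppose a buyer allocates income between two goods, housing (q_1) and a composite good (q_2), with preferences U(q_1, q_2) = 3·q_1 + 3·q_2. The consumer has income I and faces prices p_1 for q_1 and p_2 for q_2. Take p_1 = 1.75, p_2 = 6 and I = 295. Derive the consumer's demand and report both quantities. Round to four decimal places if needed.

q_1* = 168.5714, q_2* = 0

Numerically: q_1* = 168.5714, q_2* = 0.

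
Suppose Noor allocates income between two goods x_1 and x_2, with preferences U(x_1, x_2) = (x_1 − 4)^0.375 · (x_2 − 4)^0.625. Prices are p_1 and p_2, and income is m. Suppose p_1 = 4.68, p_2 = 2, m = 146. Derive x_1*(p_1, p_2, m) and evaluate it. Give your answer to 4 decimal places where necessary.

MRS = (3/5)·(x_2−4)/(x_1−4). Tangency with p_1/p_2 gives x_2−4 = (5/3)·(p_1/p_2)·(x_1−4).
After buying the subsistence bundle (4, 4), a share 0.375 of the remaining income goes to x_1: x_1* = 4 + 0.375·(m − 4p_1 − 4p_2)/p_1.
Discretionary income = 146 − 4·4.68 − 4·2 = 119.28; x_1* = 4 + 0.375·119.28/4.68 = 13.5577.

x_1* = 13.5577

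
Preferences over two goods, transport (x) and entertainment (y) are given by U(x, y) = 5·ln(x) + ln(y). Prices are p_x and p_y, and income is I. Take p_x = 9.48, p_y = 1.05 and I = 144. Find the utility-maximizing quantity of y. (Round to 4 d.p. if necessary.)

The MRS is 5·y/x. Set MRS = p_x/p_y.
Rearranging, p_y·y = (1/5)·p_x·x. Substituting into the budget gives p_x·x·(1 + (1/5)) = I.
Demand: x*(p_x,p_y,I) = 5/6·I/p_x and y* = 1/6·I/p_y.
At p_x=9.48, p_y=1.05, I=144: y* = 1/6·144/1.05 = 22.8571.

y* = 22.8571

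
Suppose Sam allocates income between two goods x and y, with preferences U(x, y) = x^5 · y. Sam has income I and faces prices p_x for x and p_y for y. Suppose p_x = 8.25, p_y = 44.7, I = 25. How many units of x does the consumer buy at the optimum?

Tangency: MRS = 5·y/x = p_x/p_y.
So 5·p_y·y = p_x·x; combined with the budget, a share 5/6 of income goes to x.
Demand: x*(p_x,p_y,I) = 5/6·I/p_x and y* = 1/6·I/p_y.
At p_x=8.25, p_y=44.7, I=25: x* = 5/6·25/8.25 = 2.5253.

x* = 2.5253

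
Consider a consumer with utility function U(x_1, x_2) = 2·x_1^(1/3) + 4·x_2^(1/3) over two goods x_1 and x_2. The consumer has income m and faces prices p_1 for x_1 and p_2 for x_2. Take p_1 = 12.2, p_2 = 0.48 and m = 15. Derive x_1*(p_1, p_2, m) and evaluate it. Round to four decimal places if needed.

MU_x_1 ∝ 2·x_1^(-2/3), MU_x_2 ∝ 4·x_2^(-2/3), so MRS = (1/2)·(x_2/x_1)^(2/3) = p_1/p_2.
Hence x_2/x_1 = (2·p_1/p_2)^(1/(2/3)), i.e. raised to the 1.5 power.
With the ratio pinned down, the budget gives x_1* = m/(p_1 + p_2·(x_2/x_1)) and x_2* = (x_2/x_1)·x_1*.
Numerically x_2/x_1 = 362.428952, so x_1* = 15/(12.2 + 0.48·362.428952) = 0.0806.

x_1* = 0.0806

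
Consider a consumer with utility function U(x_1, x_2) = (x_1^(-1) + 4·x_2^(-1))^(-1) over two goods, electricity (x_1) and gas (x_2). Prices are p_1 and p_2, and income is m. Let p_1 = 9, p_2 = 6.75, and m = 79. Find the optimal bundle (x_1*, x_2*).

From the CES first-order condition, (1/4)·(x_2/x_1)^(2) = p_1/p_2.
Hence x_2/x_1 = (4·p_1/p_2)^(1/(2)), i.e. raised to the 0.5 power.
With the ratio pinned down, the budget gives x_1* = m/(p_1 + p_2·(x_2/x_1)) and x_2* = (x_2/x_1)·x_1*.
Numerically x_2/x_1 = 2.309401, so x_1* = 79/(9 + 6.75·2.309401) = 3.2129 and x_2* = 2.309401·3.2129 = 7.4199.

x_1* = 3.2129, x_2* = 7.4199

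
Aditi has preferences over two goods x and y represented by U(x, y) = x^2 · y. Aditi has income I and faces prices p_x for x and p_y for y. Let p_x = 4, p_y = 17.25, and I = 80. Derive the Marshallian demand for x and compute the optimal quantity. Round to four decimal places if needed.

MU_x/MU_y = (2·y)/(x); tangency sets this equal to p_x/p_y.
So 2·p_y·y = p_x·x; combined with the budget, a share 2/3 of income goes to x.
Demand: x*(p_x,p_y,I) = 2/3·I/p_x and y* = 1/3·I/p_y.
At p_x=4, p_y=17.25, I=80: x* = 2/3·80/4 = 13.3333.

x* = 13.3333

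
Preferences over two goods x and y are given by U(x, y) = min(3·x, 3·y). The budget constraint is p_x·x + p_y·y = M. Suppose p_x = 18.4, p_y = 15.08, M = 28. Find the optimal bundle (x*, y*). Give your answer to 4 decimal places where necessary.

Demand: x*(p_x,p_y,M) = 3·M/(3·p_x + 3·p_y), y* = 3·M/(3·p_x + 3·p_y).
Here 3·18.4 + 3·15.08 = 100.44, giving x* = 0.8363 and y* = 0.8363.

x* = 0.8363, y* = 0.8363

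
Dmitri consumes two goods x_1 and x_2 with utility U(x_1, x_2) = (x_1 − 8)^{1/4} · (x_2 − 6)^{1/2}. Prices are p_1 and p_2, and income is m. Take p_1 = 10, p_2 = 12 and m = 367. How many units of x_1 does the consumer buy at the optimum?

Let x_1' = x_1−8, x_2' = x_2−6. MRS = (1/2)·x_2'/x_1' = p_1/p_2.
After buying the subsistence bundle (8, 6), a share 1/3 of the remaining income goes to x_1: x_1* = 8 + 1/3·(m − 8p_1 − 6p_2)/p_1.
Discretionary income = 367 − 8·10 − 6·12 = 215; x_1* = 8 + 1/3·215/10 = 15.1667.

x_1* = 15.1667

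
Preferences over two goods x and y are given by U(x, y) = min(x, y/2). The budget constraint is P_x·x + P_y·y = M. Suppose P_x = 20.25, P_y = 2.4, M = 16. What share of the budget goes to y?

share on y = 0.1916

Here 20.25 + 2·2.4 = 25.05, giving x* = 0.6387 and y* = 1.2774.
Expenditure on y: 2.4·1.2774 = 3.0659; share = 0.1916.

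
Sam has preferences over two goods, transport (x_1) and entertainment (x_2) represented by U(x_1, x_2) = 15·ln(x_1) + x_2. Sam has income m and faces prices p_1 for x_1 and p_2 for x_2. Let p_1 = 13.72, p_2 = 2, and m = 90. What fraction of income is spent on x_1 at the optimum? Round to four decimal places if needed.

MU_x_1 = 15/x_1, MU_x_2 = 1. Tangency: 15/x_1 = p_1/p_2.
So x_1*(p_1,p_2) = 15·p_2/p_1, independent of income; and x_2* = (m − 15·p_2)/p_2.
At the given prices: x_1* = 15·2/13.72 = 2.1866, and x_2* = 30.
Expenditure on x_1: 13.72·2.1866 = 30; share = 0.3333.

share on x_1 = 0.3333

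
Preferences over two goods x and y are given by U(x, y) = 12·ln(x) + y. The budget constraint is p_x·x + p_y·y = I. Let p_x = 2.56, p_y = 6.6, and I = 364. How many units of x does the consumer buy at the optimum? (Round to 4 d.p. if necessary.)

MU_x = 12/x, MU_y = 1. Tangency: 12/x = p_x/p_y.
So x*(p_x,p_y) = 12·p_y/p_x, independent of income; and y* = (I − 12·p_y)/p_y.
At the given prices: x* = 12·6.6/2.56 = 30.9375.

x* = 30.9375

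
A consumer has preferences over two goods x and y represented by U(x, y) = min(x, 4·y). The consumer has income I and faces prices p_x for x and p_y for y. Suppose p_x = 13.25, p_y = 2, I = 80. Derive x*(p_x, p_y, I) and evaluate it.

Leontief preferences: the optimum is at the kink where x/4 = y/1, i.e. y = (1/4)·x.
Budget: p_x·x + p_y·(1/4)·x = I, so (4·p_x + p_y)·x = 4·I.
Demand: x*(p_x,p_y,I) = 4·I/(4·p_x + p_y), y* = I/(4·p_x + p_y).
Here 4·13.25 + 2 = 55, giving x* = 5.8182.

x* = 5.8182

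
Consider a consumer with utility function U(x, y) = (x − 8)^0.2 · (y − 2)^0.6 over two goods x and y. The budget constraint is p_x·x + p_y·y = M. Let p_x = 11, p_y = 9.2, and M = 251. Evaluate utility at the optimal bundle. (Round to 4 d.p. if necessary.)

MRS = (1/3)·(y−2)/(x−8). Tangency with p_x/p_y gives y−2 = 3·(p_x/p_y)·(x−8).
After buying the subsistence bundle (8, 2), a share 0.25 of the remaining income goes to x: x* = 8 + 0.25·(M − 8p_x − 2p_y)/p_x.
Discretionary income = 251 − 8·11 − 2·9.2 = 144.6; x* = 8 + 0.25·144.6/11 = 11.2864; y* = 2 + 0.75·144.6/9.2 = 13.788.
Utility at the optimum: U(11.2864, 13.788) = 5.5745.

V = 5.5745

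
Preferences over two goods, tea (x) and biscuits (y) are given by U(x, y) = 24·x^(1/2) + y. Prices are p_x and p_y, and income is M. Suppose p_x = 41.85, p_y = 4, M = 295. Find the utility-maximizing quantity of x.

x* = 1.3155

MU_x = 12/√x, MU_y = 1. Tangency: 12/√x = p_x/p_y.
Solve: √x = 12·p_y/p_x, so x*(p_x,p_y) = (12·p_y/p_x)², and y* = (M − p_x·x*)/p_y.
Plugging in: x* = (12·4/41.85)² = 1.3155.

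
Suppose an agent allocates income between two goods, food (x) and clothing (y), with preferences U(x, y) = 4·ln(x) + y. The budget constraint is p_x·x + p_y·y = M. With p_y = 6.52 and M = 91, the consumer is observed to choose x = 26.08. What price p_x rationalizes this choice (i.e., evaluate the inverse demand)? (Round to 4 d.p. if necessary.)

p_x = 1

Set MRS = p_x/p_y: (4/x)/1 = p_x/p_y.
So x*(p_x,p_y) = 4·p_y/p_x, independent of income; and y* = (M − 4·p_y)/p_y.
Set x* = 26.08 in the demand function and solve for p_x: p_x = 1.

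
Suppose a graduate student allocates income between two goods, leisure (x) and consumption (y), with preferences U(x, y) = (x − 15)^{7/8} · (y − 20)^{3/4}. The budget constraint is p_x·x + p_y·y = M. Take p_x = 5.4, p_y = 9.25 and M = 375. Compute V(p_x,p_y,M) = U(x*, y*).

V = 28.7266

MRS = (7/6)·(y−20)/(x−15). Tangency with p_x/p_y gives y−20 = (6/7)·(p_x/p_y)·(x−15).
Substituting into the budget: x* = 15 + 7/13·(M − 15·p_x − 20·p_y)/p_x, and y* = 20 + 6/13·(…)/p_y.
Discretionary income = 375 − 15·5.4 − 20·9.25 = 109; x* = 15 + 7/13·109/5.4 = 25.8689; y* = 20 + 6/13·109/9.25 = 25.4387.
Utility at the optimum: U(25.8689, 25.4387) = 28.7266.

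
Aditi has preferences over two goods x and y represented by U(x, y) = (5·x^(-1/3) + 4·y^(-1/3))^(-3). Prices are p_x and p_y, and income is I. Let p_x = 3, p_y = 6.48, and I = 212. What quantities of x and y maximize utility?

x* = 34.8887, y* = 16.5639

Numerically y/x = 0.474763, so x* = 212/(3 + 6.48·0.474763) = 34.8887 and y* = 0.474763·34.8887 = 16.5639.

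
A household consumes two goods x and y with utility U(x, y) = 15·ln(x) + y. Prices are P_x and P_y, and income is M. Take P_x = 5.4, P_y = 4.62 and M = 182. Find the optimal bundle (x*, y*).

x* = 12.8333, y* = 24.3939

Set MRS = P_x/P_y: (15/x)/1 = P_x/P_y.
So x*(P_x,P_y) = 15·P_y/P_x, independent of income; and y* = (M − 15·P_y)/P_y.
At the given prices: x* = 15·4.62/5.4 = 12.8333, and y* = 24.3939.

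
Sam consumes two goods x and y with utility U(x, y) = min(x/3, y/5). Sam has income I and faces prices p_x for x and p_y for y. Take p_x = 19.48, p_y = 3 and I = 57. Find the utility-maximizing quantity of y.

With perfect complements, no substitution: consume in ratio x:y = 3:5.
Budget: p_x·x + p_y·(5/3)·x = I, so (3·p_x + 5·p_y)·x = 3·I.
Demand: x*(p_x,p_y,I) = 3·I/(3·p_x + 5·p_y), y* = 5·I/(3·p_x + 5·p_y).
Here 3·19.48 + 5·3 = 73.44, giving y* = 3.8807.

y* = 3.8807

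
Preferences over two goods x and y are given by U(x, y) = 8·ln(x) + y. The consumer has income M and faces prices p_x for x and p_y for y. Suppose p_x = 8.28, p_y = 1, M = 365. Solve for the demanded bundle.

x* = 0.9662, y* = 357

Set MRS = p_x/p_y: (8/x)/1 = p_x/p_y.
So x*(p_x,p_y) = 8·p_y/p_x, independent of income; and y* = (M − 8·p_y)/p_y.
At the given prices: x* = 8·1/8.28 = 0.9662, and y* = 357.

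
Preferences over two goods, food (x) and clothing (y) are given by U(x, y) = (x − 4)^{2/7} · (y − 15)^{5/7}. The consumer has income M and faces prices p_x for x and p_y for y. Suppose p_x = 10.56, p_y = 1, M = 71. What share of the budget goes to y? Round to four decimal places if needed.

Discretionary income = 71 − 4·10.56 − 15·1 = 13.76; x* = 4 + 2/7·13.76/10.56 = 4.3723; y* = 15 + 5/7·13.76/1 = 24.8286.
Expenditure on y: 1·24.8286 = 24.8286; share = 0.3497.

share on y = 0.3497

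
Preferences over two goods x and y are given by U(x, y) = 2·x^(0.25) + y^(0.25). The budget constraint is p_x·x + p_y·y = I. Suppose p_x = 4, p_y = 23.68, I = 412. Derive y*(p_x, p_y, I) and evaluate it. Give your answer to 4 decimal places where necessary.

From the CES first-order condition, 2·(y/x)^(0.75) = p_x/p_y.
Hence y/x = ((1/2)·p_x/p_y)^(1/(0.75)), i.e. raised to the 4/3 power.
Substitute y = (y/x)·x into the budget: x* = I/(p_x + p_y·(y/x)).
Numerically y/x = 0.037056, so x* = 412/(4 + 23.68·0.037056) = 84.4695 and y* = 0.037056·84.4695 = 3.1301.

y* = 3.1301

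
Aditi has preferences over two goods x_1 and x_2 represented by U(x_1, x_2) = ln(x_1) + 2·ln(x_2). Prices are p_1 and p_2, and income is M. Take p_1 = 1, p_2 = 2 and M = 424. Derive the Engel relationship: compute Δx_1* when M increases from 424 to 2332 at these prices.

Δx_1* = 636

The MRS is (1/2)·x_2/x_1. Set MRS = p_1/p_2.
So p_2·x_2 = 2·p_1·x_1; combined with the budget, a share 1/3 of income goes to x_1.
Demand: x_1*(p_1,p_2,M) = 1/3·M/p_1 and x_2* = 2/3·M/p_2.
At p_1=1, p_2=2, M=424: x_1* = 1/3·424/1 = 141.3333.
At M' = 2332: x_1* = 777.3333. Change: 777.3333 − 141.3333 = 636.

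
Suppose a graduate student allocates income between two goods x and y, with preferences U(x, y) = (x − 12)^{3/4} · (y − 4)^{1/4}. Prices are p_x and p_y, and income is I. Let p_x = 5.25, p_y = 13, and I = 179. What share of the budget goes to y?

share on y = 0.3799

Let x' = x−12, y' = y−4. MRS = 3·y'/x' = p_x/p_y.
Substituting into the budget: x* = 12 + 0.75·(I − 12·p_x − 4·p_y)/p_x, and y* = 4 + 0.25·(…)/p_y.
Discretionary income = 179 − 12·5.25 − 4·13 = 64; x* = 12 + 0.75·64/5.25 = 21.1429; y* = 4 + 0.25·64/13 = 5.2308.
Expenditure on y: 13·5.2308 = 68; share = 0.3799.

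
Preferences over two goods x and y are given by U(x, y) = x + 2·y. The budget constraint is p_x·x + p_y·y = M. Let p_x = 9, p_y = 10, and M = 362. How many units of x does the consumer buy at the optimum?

x* = 0

Linear utility — the consumer picks whichever good has higher MU/price: 1/9 = 0.1111 vs 2/10 = 0.2.
y gives more utility per dollar, so spend all income on y: y* = M/p_y, x* = 0.
Numerically: x* = 0, y* = 36.2.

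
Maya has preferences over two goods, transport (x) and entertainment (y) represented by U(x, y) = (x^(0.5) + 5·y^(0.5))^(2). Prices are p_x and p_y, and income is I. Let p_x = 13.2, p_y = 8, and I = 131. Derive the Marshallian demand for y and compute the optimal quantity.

MU_x ∝ x^(-0.5), MU_y ∝ 5·y^(-0.5), so MRS = (1/5)·(y/x)^(0.5) = p_x/p_y.
Hence y/x = (5·p_x/p_y)^(1/(0.5)), i.e. raised to the 2 power.
With the ratio pinned down, the budget gives x* = I/(p_x + p_y·(y/x)) and y* = (y/x)·x*.
Numerically y/x = 68.0625, so x* = 131/(13.2 + 8·68.0625) = 0.2349 and y* = 68.0625·0.2349 = 15.9874.

y* = 15.9874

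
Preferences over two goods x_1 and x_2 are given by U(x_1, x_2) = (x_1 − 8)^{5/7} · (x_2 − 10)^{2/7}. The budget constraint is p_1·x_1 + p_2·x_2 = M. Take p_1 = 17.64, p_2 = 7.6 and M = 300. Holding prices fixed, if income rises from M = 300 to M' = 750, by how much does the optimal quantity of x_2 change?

Δx_2* = 16.9173

Let x_1' = x_1−8, x_2' = x_2−10. MRS = (5/2)·x_2'/x_1' = p_1/p_2.
Substituting into the budget: x_1* = 8 + 5/7·(M − 8·p_1 − 10·p_2)/p_1, and x_2* = 10 + 2/7·(…)/p_2.
Discretionary income = 300 − 8·17.64 − 10·7.6 = 82.88; x_2* = 10 + 2/7·82.88/7.6 = 13.1158.
At M' = 750: x_2* = 30.0331. Change: 30.0331 − 13.1158 = 16.9173.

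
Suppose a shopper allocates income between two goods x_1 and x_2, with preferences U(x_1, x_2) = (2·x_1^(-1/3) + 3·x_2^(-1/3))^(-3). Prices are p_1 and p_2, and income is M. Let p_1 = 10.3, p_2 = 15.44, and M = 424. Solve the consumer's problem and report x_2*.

x_2* = 16.4756

From the CES first-order condition, (2/3)·(x_2/x_1)^(4/3) = p_1/p_2.
Solve for the ratio: x_2/x_1 = [(3/2)·p_1/p_2]^(0.75).
With the ratio pinned down, the budget gives x_1* = M/(p_1 + p_2·(x_2/x_1)) and x_2* = (x_2/x_1)·x_1*.
Numerically x_2/x_1 = 1.000486, so x_1* = 424/(10.3 + 15.44·1.000486) = 16.4676 and x_2* = 1.000486·16.4676 = 16.4756.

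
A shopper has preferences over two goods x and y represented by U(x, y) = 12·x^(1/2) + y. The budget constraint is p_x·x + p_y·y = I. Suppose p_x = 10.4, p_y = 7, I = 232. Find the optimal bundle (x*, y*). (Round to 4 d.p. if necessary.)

Utility is quasi-linear in y; the FOC for x is 6/√x = p_x/p_y.
Solve: √x = 6·p_y/p_x, so x*(p_x,p_y) = (6·p_y/p_x)², and y* = (I − p_x·x*)/p_y.
Plugging in: x* = (6·7/10.4)² = 16.3092, y* = 8.9121.

x* = 16.3092, y* = 8.9121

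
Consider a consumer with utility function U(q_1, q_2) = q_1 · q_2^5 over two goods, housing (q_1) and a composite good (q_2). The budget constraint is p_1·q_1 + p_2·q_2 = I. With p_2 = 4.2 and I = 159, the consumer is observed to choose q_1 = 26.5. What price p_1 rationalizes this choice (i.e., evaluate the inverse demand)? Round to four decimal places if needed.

Tangency: MRS = (1/5)·q_2/q_1 = p_1/p_2.
So p_2·q_2 = 5·p_1·q_1; combined with the budget, a share 1/6 of income goes to q_1.
Demand: q_1*(p_1,p_2,I) = 1/6·I/p_1 and q_2* = 5/6·I/p_2.
Set q_1* = 26.5 in the demand function and solve for p_1: p_1 = 1.

p_1 = 1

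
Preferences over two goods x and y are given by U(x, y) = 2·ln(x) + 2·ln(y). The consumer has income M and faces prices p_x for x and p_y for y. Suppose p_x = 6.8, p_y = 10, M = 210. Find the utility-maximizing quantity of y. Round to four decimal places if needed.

y* = 10.5

MU_x/MU_y = (2·y)/(2·x); tangency sets this equal to p_x/p_y.
So 2·p_y·y = 2·p_x·x; combined with the budget, a share 0.5 of income goes to x.
Demand: x*(p_x,p_y,M) = 0.5·M/p_x and y* = 0.5·M/p_y.
At p_x=6.8, p_y=10, M=210: y* = 0.5·210/10 = 10.5.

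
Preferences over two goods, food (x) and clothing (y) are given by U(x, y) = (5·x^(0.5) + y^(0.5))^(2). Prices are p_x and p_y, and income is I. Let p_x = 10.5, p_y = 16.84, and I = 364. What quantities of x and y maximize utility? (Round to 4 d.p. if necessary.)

MRS = MU_x/MU_y = 5·(y/x)^(0.5). Set equal to p_x/p_y.
Hence y/x = ((1/5)·p_x/p_y)^(1/(0.5)), i.e. raised to the 2 power.
Substitute y = (y/x)·x into the budget: x* = I/(p_x + p_y·(y/x)).
Numerically y/x = 0.015551, so x* = 364/(10.5 + 16.84·0.015551) = 33.8231 and y* = 0.015551·33.8231 = 0.526.

x* = 33.8231, y* = 0.526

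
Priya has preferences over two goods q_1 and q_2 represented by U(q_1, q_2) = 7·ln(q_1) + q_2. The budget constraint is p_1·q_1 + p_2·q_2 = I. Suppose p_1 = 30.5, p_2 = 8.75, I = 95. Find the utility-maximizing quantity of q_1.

q_1* = 2.0082

MU_q_1 = 7/q_1, MU_q_2 = 1. Tangency: 7/q_1 = p_1/p_2.
So q_1*(p_1,p_2) = 7·p_2/p_1, independent of income; and q_2* = (I − 7·p_2)/p_2.
At the given prices: q_1* = 7·8.75/30.5 = 2.0082.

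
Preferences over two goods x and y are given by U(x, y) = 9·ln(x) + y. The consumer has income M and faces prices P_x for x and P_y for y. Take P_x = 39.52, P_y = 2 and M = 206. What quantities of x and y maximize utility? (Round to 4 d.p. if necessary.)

x* = 0.4555, y* = 94

Set MRS = P_x/P_y: (9/x)/1 = P_x/P_y.
So x*(P_x,P_y) = 9·P_y/P_x, independent of income; and y* = (M − 9·P_y)/P_y.
At the given prices: x* = 9·2/39.52 = 0.4555, and y* = 94.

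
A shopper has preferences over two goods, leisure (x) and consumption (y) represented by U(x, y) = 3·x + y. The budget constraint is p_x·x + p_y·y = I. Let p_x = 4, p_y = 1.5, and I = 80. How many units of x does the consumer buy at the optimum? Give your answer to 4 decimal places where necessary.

x* = 20

Linear utility — the consumer picks whichever good has higher MU/price: 3/4 = 0.75 vs 1/1.5 = 0.6667.
x gives more utility per dollar, so spend all income on x: x* = I/p_x, y* = 0.
Numerically: x* = 20, y* = 0.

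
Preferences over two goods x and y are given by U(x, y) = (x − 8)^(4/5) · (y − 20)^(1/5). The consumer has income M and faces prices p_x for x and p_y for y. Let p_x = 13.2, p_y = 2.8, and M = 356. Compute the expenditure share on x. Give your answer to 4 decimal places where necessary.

This is Cobb-Douglas in (x−8, y−20): tangency gives 0.8·p_y·(y−20) = 0.2·p_x·(x−8).
After buying the subsistence bundle (8, 20), a share 0.8 of the remaining income goes to x: x* = 8 + 0.8·(M − 8p_x − 20p_y)/p_x.
Discretionary income = 356 − 8·13.2 − 20·2.8 = 194.4; x* = 8 + 0.8·194.4/13.2 = 19.7818; y* = 20 + 0.2·194.4/2.8 = 33.8857.
Expenditure on x: 13.2·19.7818 = 261.12; share = 0.7335.

share on x = 0.7335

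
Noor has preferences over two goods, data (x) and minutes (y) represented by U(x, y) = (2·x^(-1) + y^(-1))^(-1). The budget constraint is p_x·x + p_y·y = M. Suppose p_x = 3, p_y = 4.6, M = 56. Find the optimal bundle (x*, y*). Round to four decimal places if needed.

x* = 9.9524, y* = 5.6832

MU_x ∝ 2·x^(-2), MU_y ∝ y^(-2), so MRS = 2·(y/x)^(2) = p_x/p_y.
Hence y/x = ((1/2)·p_x/p_y)^(1/(2)), i.e. raised to the 0.5 power.
With the ratio pinned down, the budget gives x* = M/(p_x + p_y·(y/x)) and y* = (y/x)·x*.
Numerically y/x = 0.57104, so x* = 56/(3 + 4.6·0.57104) = 9.9524 and y* = 0.57104·9.9524 = 5.6832.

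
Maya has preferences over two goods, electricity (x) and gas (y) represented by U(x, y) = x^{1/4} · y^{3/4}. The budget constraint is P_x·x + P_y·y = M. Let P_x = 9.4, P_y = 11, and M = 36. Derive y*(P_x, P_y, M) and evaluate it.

y* = 2.4545

The MRS is (1/3)·y/x. Set MRS = P_x/P_y.
So 0.25·P_y·y = 0.75·P_x·x; combined with the budget, a share 0.25 of income goes to x.
Demand: x*(P_x,P_y,M) = 0.25·M/P_x and y* = 0.75·M/P_y.
At P_x=9.4, P_y=11, M=36: y* = 0.75·36/11 = 2.4545.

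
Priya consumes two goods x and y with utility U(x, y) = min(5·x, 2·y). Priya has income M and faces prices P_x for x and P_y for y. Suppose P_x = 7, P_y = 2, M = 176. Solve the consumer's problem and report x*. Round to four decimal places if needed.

Leontief preferences: the optimum is at the kink where x/2 = y/5, i.e. y = (5/2)·x.
Budget: P_x·x + P_y·(5/2)·x = M, so (2·P_x + 5·P_y)·x = 2·M.
Demand: x*(P_x,P_y,M) = 2·M/(2·P_x + 5·P_y), y* = 5·M/(2·P_x + 5·P_y).
Here 2·7 + 5·2 = 24, giving x* = 14.6667.

x* = 14.6667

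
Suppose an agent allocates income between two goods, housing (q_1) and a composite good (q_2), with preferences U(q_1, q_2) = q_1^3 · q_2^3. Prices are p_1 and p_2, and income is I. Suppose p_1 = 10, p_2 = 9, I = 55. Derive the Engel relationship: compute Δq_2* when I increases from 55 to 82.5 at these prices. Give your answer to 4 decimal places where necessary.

MU_q_1/MU_q_2 = (3·q_2)/(3·q_1); tangency sets this equal to p_1/p_2.
Rearranging, p_2·q_2 = p_1·q_1. Substituting into the budget gives p_1·q_1·(1 + 1) = I.
Demand: q_1*(p_1,p_2,I) = 0.5·I/p_1 and q_2* = 0.5·I/p_2.
At p_1=10, p_2=9, I=55: q_2* = 0.5·55/9 = 3.0556.
At I' = 82.5: q_2* = 4.5833. Change: 4.5833 − 3.0556 = 1.5278.

Δq_2* = 1.5278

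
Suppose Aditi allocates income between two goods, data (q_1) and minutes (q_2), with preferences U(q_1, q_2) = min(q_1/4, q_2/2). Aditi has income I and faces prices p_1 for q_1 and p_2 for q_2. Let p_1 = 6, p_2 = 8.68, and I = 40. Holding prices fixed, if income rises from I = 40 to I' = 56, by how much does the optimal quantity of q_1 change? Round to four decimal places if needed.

With perfect complements, no substitution: consume in ratio q_1:q_2 = 4:2.
Budget: p_1·q_1 + p_2·(1/2)·q_1 = I, so (4·p_1 + 2·p_2)·q_1 = 4·I.
Demand: q_1*(p_1,p_2,I) = 4·I/(4·p_1 + 2·p_2), q_2* = 2·I/(4·p_1 + 2·p_2).
Here 4·6 + 2·8.68 = 41.36, giving q_1* = 3.8685.
At I' = 56: q_1* = 5.4159. Change: 5.4159 − 3.8685 = 1.5474.

Δq_1* = 1.5474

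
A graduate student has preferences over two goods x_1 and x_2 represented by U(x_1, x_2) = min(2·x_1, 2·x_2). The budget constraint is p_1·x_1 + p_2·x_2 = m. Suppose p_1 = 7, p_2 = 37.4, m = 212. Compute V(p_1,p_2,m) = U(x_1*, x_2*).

Here 2·7 + 2·37.4 = 88.8, giving x_1* = 4.7748 and x_2* = 4.7748.
Utility at the optimum: U(4.7748, 4.7748) = 9.5495.

V = 9.5495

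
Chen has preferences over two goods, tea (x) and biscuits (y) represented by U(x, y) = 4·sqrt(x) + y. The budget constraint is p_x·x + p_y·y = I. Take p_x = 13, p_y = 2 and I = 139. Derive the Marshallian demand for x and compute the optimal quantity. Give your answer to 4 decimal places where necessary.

x* = 0.0947

Solve: √x = 2·p_y/p_x, so x*(p_x,p_y) = (2·p_y/p_x)², and y* = (I − p_x·x*)/p_y.
Plugging in: x* = (2·2/13)² = 0.0947.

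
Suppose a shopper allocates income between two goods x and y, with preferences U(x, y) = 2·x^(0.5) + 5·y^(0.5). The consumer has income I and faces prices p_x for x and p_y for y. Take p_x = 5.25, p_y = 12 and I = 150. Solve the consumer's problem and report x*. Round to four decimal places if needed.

MRS = MU_x/MU_y = (2/5)·(y/x)^(0.5). Set equal to p_x/p_y.
Hence y/x = ((5/2)·p_x/p_y)^(1/(0.5)), i.e. raised to the 2 power.
Substitute y = (y/x)·x into the budget: x* = I/(p_x + p_y·(y/x)).
Numerically y/x = 1.196289, so x* = 150/(5.25 + 12·1.196289) = 7.6509.

x* = 7.6509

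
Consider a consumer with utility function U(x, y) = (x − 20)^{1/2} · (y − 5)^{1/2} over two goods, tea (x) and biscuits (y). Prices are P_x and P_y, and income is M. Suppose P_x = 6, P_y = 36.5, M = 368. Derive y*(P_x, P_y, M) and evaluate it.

MRS = (y−5)/(x−20). Tangency with P_x/P_y gives y−5 = (P_x/P_y)·(x−20).
Substituting into the budget: x* = 20 + 0.5·(M − 20·P_x − 5·P_y)/P_x, and y* = 5 + 0.5·(…)/P_y.
Discretionary income = 368 − 20·6 − 5·36.5 = 65.5; y* = 5 + 0.5·65.5/36.5 = 5.8973.

y* = 5.8973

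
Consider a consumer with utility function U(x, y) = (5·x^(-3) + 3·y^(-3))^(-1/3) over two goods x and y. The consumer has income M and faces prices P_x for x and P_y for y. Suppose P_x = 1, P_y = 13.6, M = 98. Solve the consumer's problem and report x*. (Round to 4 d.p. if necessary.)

x* = 13.5491

From the CES first-order condition, (5/3)·(y/x)^(4) = P_x/P_y.
Solve for the ratio: y/x = [(3/5)·P_x/P_y]^(0.25).
Substitute y = (y/x)·x into the budget: x* = M/(P_x + P_y·(y/x)).
Numerically y/x = 0.458303, so x* = 98/(1 + 13.6·0.458303) = 13.5491.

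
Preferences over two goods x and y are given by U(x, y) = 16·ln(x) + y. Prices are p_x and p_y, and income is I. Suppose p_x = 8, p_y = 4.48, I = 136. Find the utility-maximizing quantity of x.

x* = 8.96

Set MRS = p_x/p_y: (16/x)/1 = p_x/p_y.
So x*(p_x,p_y) = 16·p_y/p_x, independent of income; and y* = (I − 16·p_y)/p_y.
At the given prices: x* = 16·4.48/8 = 8.96.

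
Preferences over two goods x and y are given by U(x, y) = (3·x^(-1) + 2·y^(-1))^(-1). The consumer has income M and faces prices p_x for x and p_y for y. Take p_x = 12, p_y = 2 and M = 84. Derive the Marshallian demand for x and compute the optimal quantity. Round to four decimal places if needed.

x* = 5.25

MRS = MU_x/MU_y = (3/2)·(y/x)^(2). Set equal to p_x/p_y.
Hence y/x = ((2/3)·p_x/p_y)^(1/(2)), i.e. raised to the 0.5 power.
Substitute y = (y/x)·x into the budget: x* = M/(p_x + p_y·(y/x)).
Numerically y/x = 2, so x* = 84/(12 + 2·2) = 5.25.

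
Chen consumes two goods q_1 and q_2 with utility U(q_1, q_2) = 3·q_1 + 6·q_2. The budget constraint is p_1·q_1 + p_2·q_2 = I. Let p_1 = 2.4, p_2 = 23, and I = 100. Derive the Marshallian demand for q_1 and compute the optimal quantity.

q_1* = 41.6667

Linear utility — the consumer picks whichever good has higher MU/price: 3/2.4 = 1.25 vs 6/23 = 0.2609.
q_1 gives more utility per dollar, so spend all income on q_1: q_1* = I/p_1, q_2* = 0.
Numerically: q_1* = 41.6667, q_2* = 0.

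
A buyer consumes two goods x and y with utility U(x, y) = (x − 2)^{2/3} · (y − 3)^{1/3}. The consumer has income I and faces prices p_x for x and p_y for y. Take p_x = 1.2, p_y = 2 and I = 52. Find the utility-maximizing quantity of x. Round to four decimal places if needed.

MRS = 2·(y−3)/(x−2). Tangency with p_x/p_y gives y−3 = (1/2)·(p_x/p_y)·(x−2).
Substituting into the budget: x* = 2 + 2/3·(I − 2·p_x − 3·p_y)/p_x, and y* = 3 + 1/3·(…)/p_y.
Discretionary income = 52 − 2·1.2 − 3·2 = 43.6; x* = 2 + 2/3·43.6/1.2 = 26.2222.

x* = 26.2222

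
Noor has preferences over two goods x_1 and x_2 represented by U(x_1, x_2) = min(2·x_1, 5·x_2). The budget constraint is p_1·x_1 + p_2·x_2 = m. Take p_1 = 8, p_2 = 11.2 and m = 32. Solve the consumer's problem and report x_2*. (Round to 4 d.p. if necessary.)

Leontief preferences: the optimum is at the kink where x_1/5 = x_2/2, i.e. x_2 = (2/5)·x_1.
Budget: p_1·x_1 + p_2·(2/5)·x_1 = m, so (5·p_1 + 2·p_2)·x_1 = 5·m.
Demand: x_1*(p_1,p_2,m) = 5·m/(5·p_1 + 2·p_2), x_2* = 2·m/(5·p_1 + 2·p_2).
Here 5·8 + 2·11.2 = 62.4, giving x_2* = 1.0256.

x_2* = 1.0256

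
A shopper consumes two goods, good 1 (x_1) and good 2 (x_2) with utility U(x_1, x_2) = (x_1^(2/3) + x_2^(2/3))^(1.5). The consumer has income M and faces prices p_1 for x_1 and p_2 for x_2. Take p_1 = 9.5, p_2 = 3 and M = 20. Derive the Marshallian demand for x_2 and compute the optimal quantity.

MRS = MU_x_1/MU_x_2 = (x_2/x_1)^(1/3). Set equal to p_1/p_2.
Hence x_2/x_1 = (p_1/p_2)^(1/(1/3)), i.e. raised to the 3 power.
Substitute x_2 = (x_2/x_1)·x_1 into the budget: x_1* = M/(p_1 + p_2·(x_2/x_1)).
Numerically x_2/x_1 = 31.75463, so x_1* = 20/(9.5 + 3·31.75463) = 0.1909 and x_2* = 31.75463·0.1909 = 6.0621.

x_2* = 6.0621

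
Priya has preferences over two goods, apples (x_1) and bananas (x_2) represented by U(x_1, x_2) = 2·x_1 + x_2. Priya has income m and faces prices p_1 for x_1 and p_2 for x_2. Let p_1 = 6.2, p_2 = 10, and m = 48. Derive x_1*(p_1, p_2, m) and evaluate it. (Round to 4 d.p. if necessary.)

Perfect substitutes: compare marginal utility per dollar. 2/p_1 vs 1/p_2 → 0.3226 vs 0.1.
x_1 gives more utility per dollar, so spend all income on x_1: x_1* = m/p_1, x_2* = 0.
Numerically: x_1* = 7.7419, x_2* = 0.

x_1* = 7.7419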